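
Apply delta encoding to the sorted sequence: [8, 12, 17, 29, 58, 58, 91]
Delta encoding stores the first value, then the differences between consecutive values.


First value: 8
Deltas:
  12 - 8 = 4
  17 - 12 = 5
  29 - 17 = 12
  58 - 29 = 29
  58 - 58 = 0
  91 - 58 = 33


Delta encoded: [8, 4, 5, 12, 29, 0, 33]


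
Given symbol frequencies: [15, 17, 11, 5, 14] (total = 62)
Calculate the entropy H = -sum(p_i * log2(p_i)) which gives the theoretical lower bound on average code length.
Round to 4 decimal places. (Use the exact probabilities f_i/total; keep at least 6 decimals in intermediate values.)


Per-symbol terms -p_i * log2(p_i) with p_i = f_i/62:
  p = 15/62 = 0.241935: log2(p) = -2.047306, -p*log2(p) = 0.495316
  p = 17/62 = 0.274194: log2(p) = -1.866733, -p*log2(p) = 0.511846
  p = 11/62 = 0.177419: log2(p) = -2.494765, -p*log2(p) = 0.442620
  p = 5/62 = 0.080645: log2(p) = -3.632268, -p*log2(p) = 0.292925
  p = 14/62 = 0.225806: log2(p) = -2.146841, -p*log2(p) = 0.484771
H = 0.495316 + 0.511846 + 0.442620 + 0.292925 + 0.484771 = 2.227478

H = 2.2275 bits/symbol


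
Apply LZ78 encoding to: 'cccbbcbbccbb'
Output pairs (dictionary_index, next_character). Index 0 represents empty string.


LZ78 encoding steps:
Dictionary: {0: ''}
Step 1: w='' (idx 0), next='c' -> output (0, 'c'), add 'c' as idx 1
Step 2: w='c' (idx 1), next='c' -> output (1, 'c'), add 'cc' as idx 2
Step 3: w='' (idx 0), next='b' -> output (0, 'b'), add 'b' as idx 3
Step 4: w='b' (idx 3), next='c' -> output (3, 'c'), add 'bc' as idx 4
Step 5: w='b' (idx 3), next='b' -> output (3, 'b'), add 'bb' as idx 5
Step 6: w='cc' (idx 2), next='b' -> output (2, 'b'), add 'ccb' as idx 6
Step 7: w='b' (idx 3), end of input -> output (3, '')


Encoded: [(0, 'c'), (1, 'c'), (0, 'b'), (3, 'c'), (3, 'b'), (2, 'b'), (3, '')]


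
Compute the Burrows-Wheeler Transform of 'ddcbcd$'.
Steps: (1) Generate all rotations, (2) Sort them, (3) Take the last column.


Rotations (sorted):
  0: $ddcbcd -> last char: d
  1: bcd$ddc -> last char: c
  2: cbcd$dd -> last char: d
  3: cd$ddcb -> last char: b
  4: d$ddcbc -> last char: c
  5: dcbcd$d -> last char: d
  6: ddcbcd$ -> last char: $


BWT = dcdbcd$


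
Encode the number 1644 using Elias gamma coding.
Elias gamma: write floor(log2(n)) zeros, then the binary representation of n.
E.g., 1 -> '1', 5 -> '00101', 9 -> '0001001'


num_bits = floor(log2(1644)) + 1 = 11
leading_zeros = num_bits - 1 = 10
binary(1644) = 11001101100

Elias gamma(1644) = '0000000000' + '11001101100' = 000000000011001101100 (21 bits)


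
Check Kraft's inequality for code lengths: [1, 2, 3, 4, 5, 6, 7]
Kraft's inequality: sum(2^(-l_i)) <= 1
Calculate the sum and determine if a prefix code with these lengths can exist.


Sum = 2^(-1) + 2^(-2) + 2^(-3) + 2^(-4) + 2^(-5) + 2^(-6) + 2^(-7)
    = 0.5 + 0.25 + 0.125 + 0.0625 + 0.03125 + 0.015625 + 0.0078125
    = 127/128 = 0.9921875
Since 0.9921875 <= 1, Kraft's inequality IS satisfied.
A prefix code with these lengths CAN exist.

Kraft sum = 0.9921875. Satisfied.


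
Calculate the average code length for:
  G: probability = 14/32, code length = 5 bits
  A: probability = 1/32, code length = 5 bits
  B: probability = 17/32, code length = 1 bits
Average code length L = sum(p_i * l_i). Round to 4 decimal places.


Weighted contributions p_i * l_i:
  G: (14/32) * 5 = 70/32
  A: (1/32) * 5 = 5/32
  B: (17/32) * 1 = 17/32
Sum = (70 + 5 + 17)/32 = 92/32

L = 92/32 = 2.8750 bits/symbol


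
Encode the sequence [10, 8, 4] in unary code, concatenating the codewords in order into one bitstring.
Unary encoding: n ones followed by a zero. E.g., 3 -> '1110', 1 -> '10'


Encode each number as n ones followed by a terminating 0:
  10 -> 11111111110 (11 bits)
  8 -> 111111110 (9 bits)
  4 -> 11110 (5 bits)
Total length = 11 + 9 + 5 = 25 bits.

Unary([10, 8, 4]) = 1111111111011111111011110 (25 bits)


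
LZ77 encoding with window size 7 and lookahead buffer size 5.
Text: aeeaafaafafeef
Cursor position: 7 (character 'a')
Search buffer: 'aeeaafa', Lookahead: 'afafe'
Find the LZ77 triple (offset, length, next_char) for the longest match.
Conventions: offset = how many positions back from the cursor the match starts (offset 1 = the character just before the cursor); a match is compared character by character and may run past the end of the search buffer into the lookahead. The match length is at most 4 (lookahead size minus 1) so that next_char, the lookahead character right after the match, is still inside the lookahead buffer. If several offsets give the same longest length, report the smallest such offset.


Try each offset into the search buffer:
  offset=1 (pos 6, char 'a'): match length 1
  offset=2 (pos 5, char 'f'): match length 0
  offset=3 (pos 4, char 'a'): match length 3
  offset=4 (pos 3, char 'a'): match length 1
  offset=5 (pos 2, char 'e'): match length 0
  offset=6 (pos 1, char 'e'): match length 0
  offset=7 (pos 0, char 'a'): match length 1
Longest match has length 3 at offset 3.
next_char = character at position 7 + 3 = 10 -> 'f'

Best match: offset=3, length=3 (matching 'afa' starting at position 4)
LZ77 triple: (3, 3, 'f')


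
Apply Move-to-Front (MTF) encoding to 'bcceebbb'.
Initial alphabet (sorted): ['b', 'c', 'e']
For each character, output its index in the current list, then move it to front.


MTF encoding:
'b': index 0 in ['b', 'c', 'e'] -> ['b', 'c', 'e']
'c': index 1 in ['b', 'c', 'e'] -> ['c', 'b', 'e']
'c': index 0 in ['c', 'b', 'e'] -> ['c', 'b', 'e']
'e': index 2 in ['c', 'b', 'e'] -> ['e', 'c', 'b']
'e': index 0 in ['e', 'c', 'b'] -> ['e', 'c', 'b']
'b': index 2 in ['e', 'c', 'b'] -> ['b', 'e', 'c']
'b': index 0 in ['b', 'e', 'c'] -> ['b', 'e', 'c']
'b': index 0 in ['b', 'e', 'c'] -> ['b', 'e', 'c']


Output: [0, 1, 0, 2, 0, 2, 0, 0]


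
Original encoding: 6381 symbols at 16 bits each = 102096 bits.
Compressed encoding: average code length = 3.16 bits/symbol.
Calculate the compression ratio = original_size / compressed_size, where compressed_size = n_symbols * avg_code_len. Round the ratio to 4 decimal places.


original_size = n_symbols * orig_bits = 6381 * 16 = 102096 bits
compressed_size = n_symbols * avg_code_len = 6381 * 3.16 = 20163.96 bits
ratio = original_size / compressed_size = 102096 / 20163.96 = 5.0633

Compression ratio = 5.0633


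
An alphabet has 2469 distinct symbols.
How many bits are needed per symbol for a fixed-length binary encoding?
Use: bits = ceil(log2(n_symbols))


log2(2469) = 11.2697
Bracket: 2^11 = 2048 < 2469 <= 2^12 = 4096
So ceil(log2(2469)) = 12

bits = ceil(log2(2469)) = ceil(11.2697) = 12 bits


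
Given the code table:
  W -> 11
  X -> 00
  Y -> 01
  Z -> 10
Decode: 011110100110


Decoding:
01 -> Y
11 -> W
10 -> Z
10 -> Z
01 -> Y
10 -> Z


Result: YWZZYZ


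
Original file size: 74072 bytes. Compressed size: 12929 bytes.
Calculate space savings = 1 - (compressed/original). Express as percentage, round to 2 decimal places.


ratio = compressed/original = 12929/74072 = 0.174546
savings = 1 - ratio = 1 - 0.174546 = 0.825454
as a percentage: 0.825454 * 100 = 82.55%

Space savings = 1 - 12929/74072 = 82.55%


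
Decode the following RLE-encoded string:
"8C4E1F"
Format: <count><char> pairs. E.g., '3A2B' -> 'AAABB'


Expanding each <count><char> pair:
  8C -> 'CCCCCCCC'
  4E -> 'EEEE'
  1F -> 'F'

Decoded = CCCCCCCCEEEEF


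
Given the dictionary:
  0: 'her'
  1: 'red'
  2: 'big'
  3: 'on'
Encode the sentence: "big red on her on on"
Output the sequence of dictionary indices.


Look up each word in the dictionary:
  'big' -> 2
  'red' -> 1
  'on' -> 3
  'her' -> 0
  'on' -> 3
  'on' -> 3

Encoded: [2, 1, 3, 0, 3, 3]


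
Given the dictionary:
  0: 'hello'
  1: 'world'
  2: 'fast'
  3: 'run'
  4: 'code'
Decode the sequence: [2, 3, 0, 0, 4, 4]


Look up each index in the dictionary:
  2 -> 'fast'
  3 -> 'run'
  0 -> 'hello'
  0 -> 'hello'
  4 -> 'code'
  4 -> 'code'

Decoded: "fast run hello hello code code"


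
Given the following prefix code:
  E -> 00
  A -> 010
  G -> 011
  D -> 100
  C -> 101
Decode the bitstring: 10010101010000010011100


Decoding step by step:
Bits 100 -> D
Bits 101 -> C
Bits 010 -> A
Bits 100 -> D
Bits 00 -> E
Bits 010 -> A
Bits 011 -> G
Bits 100 -> D


Decoded message: DCADEAGD


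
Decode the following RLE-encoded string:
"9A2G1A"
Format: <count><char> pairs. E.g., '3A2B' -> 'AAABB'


Expanding each <count><char> pair:
  9A -> 'AAAAAAAAA'
  2G -> 'GG'
  1A -> 'A'

Decoded = AAAAAAAAAGGA


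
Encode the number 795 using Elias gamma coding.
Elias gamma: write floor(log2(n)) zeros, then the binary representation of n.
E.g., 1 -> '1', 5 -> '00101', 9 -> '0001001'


num_bits = floor(log2(795)) + 1 = 10
leading_zeros = num_bits - 1 = 9
binary(795) = 1100011011

Elias gamma(795) = '000000000' + '1100011011' = 0000000001100011011 (19 bits)


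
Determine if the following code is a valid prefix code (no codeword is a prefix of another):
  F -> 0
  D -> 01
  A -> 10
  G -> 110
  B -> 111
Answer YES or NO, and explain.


Checking each pair (does one codeword prefix another?):
  F='0' vs D='01': prefix -- VIOLATION

NO -- this is NOT a valid prefix code. F (0) is a prefix of D (01).


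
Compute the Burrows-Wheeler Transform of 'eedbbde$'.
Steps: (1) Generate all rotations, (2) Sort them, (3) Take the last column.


Rotations (sorted):
  0: $eedbbde -> last char: e
  1: bbde$eed -> last char: d
  2: bde$eedb -> last char: b
  3: dbbde$ee -> last char: e
  4: de$eedbb -> last char: b
  5: e$eedbbd -> last char: d
  6: edbbde$e -> last char: e
  7: eedbbde$ -> last char: $


BWT = edbebde$


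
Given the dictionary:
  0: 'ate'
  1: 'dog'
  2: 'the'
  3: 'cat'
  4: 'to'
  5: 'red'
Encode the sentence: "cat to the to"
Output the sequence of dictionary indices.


Look up each word in the dictionary:
  'cat' -> 3
  'to' -> 4
  'the' -> 2
  'to' -> 4

Encoded: [3, 4, 2, 4]


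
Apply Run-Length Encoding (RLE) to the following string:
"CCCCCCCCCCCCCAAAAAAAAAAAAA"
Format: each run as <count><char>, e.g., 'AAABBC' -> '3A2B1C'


Scanning runs left to right:
  i=0: run of 'C' x 13 -> '13C'
  i=13: run of 'A' x 13 -> '13A'

RLE = 13C13A


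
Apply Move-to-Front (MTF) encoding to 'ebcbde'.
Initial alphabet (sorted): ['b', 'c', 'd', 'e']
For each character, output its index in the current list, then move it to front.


MTF encoding:
'e': index 3 in ['b', 'c', 'd', 'e'] -> ['e', 'b', 'c', 'd']
'b': index 1 in ['e', 'b', 'c', 'd'] -> ['b', 'e', 'c', 'd']
'c': index 2 in ['b', 'e', 'c', 'd'] -> ['c', 'b', 'e', 'd']
'b': index 1 in ['c', 'b', 'e', 'd'] -> ['b', 'c', 'e', 'd']
'd': index 3 in ['b', 'c', 'e', 'd'] -> ['d', 'b', 'c', 'e']
'e': index 3 in ['d', 'b', 'c', 'e'] -> ['e', 'd', 'b', 'c']


Output: [3, 1, 2, 1, 3, 3]


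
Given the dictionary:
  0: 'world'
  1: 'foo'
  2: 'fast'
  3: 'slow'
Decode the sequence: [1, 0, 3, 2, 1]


Look up each index in the dictionary:
  1 -> 'foo'
  0 -> 'world'
  3 -> 'slow'
  2 -> 'fast'
  1 -> 'foo'

Decoded: "foo world slow fast foo"


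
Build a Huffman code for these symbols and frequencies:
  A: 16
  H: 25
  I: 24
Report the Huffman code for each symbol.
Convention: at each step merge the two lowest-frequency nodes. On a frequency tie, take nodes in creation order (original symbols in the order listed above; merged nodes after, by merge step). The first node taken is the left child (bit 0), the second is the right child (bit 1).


Huffman tree construction:
Step 1: Merge A(16) + I(24) = 40
Step 2: Merge H(25) + (A+I)(40) = 65
Read each symbol's code off the tree from the root (left child = 0, right child = 1).

Codes:
  A: 10 (length 2)
  H: 0 (length 1)
  I: 11 (length 2)
Average code length: 105/65 = 1.6154 bits/symbol


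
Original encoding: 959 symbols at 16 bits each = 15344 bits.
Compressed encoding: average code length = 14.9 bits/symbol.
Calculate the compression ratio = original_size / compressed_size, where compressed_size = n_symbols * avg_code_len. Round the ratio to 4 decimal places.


original_size = n_symbols * orig_bits = 959 * 16 = 15344 bits
compressed_size = n_symbols * avg_code_len = 959 * 14.9 = 14289.1 bits
ratio = original_size / compressed_size = 15344 / 14289.1 = 1.0738

Compression ratio = 1.0738


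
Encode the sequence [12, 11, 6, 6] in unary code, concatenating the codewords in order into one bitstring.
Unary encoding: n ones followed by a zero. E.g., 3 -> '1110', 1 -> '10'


Encode each number as n ones followed by a terminating 0:
  12 -> 1111111111110 (13 bits)
  11 -> 111111111110 (12 bits)
  6 -> 1111110 (7 bits)
  6 -> 1111110 (7 bits)
Total length = 13 + 12 + 7 + 7 = 39 bits.

Unary([12, 11, 6, 6]) = 111111111111011111111111011111101111110 (39 bits)


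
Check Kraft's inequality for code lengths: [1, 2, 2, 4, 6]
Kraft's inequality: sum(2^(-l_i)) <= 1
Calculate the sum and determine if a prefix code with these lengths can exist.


Sum = 2^(-1) + 2^(-2) + 2^(-2) + 2^(-4) + 2^(-6)
    = 0.5 + 0.25 + 0.25 + 0.0625 + 0.015625
    = 69/64 = 1.078125
Since 1.078125 > 1, Kraft's inequality is NOT satisfied.
A prefix code with these lengths CANNOT exist.

Kraft sum = 1.078125. Not satisfied.


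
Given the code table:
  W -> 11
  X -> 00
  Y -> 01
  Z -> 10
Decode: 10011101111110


Decoding:
10 -> Z
01 -> Y
11 -> W
01 -> Y
11 -> W
11 -> W
10 -> Z


Result: ZYWYWWZ


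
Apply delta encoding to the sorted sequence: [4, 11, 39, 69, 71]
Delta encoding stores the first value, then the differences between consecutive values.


First value: 4
Deltas:
  11 - 4 = 7
  39 - 11 = 28
  69 - 39 = 30
  71 - 69 = 2


Delta encoded: [4, 7, 28, 30, 2]


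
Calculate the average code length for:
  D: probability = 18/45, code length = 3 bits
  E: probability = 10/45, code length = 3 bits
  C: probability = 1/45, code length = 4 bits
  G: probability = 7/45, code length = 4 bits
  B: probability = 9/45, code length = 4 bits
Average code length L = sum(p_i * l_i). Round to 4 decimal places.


Weighted contributions p_i * l_i:
  D: (18/45) * 3 = 54/45
  E: (10/45) * 3 = 30/45
  C: (1/45) * 4 = 4/45
  G: (7/45) * 4 = 28/45
  B: (9/45) * 4 = 36/45
Sum = (54 + 30 + 4 + 28 + 36)/45 = 152/45

L = 152/45 = 3.3778 bits/symbol


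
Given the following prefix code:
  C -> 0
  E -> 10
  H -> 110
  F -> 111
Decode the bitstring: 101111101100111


Decoding step by step:
Bits 10 -> E
Bits 111 -> F
Bits 110 -> H
Bits 110 -> H
Bits 0 -> C
Bits 111 -> F


Decoded message: EFHHCF


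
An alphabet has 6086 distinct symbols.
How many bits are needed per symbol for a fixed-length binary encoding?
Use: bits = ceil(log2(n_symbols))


log2(6086) = 12.5713
Bracket: 2^12 = 4096 < 6086 <= 2^13 = 8192
So ceil(log2(6086)) = 13

bits = ceil(log2(6086)) = ceil(12.5713) = 13 bits


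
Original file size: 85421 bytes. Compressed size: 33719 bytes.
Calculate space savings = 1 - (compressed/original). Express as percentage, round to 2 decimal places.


ratio = compressed/original = 33719/85421 = 0.394739
savings = 1 - ratio = 1 - 0.394739 = 0.605261
as a percentage: 0.605261 * 100 = 60.53%

Space savings = 1 - 33719/85421 = 60.53%


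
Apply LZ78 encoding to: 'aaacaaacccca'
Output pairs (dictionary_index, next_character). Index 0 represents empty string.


LZ78 encoding steps:
Dictionary: {0: ''}
Step 1: w='' (idx 0), next='a' -> output (0, 'a'), add 'a' as idx 1
Step 2: w='a' (idx 1), next='a' -> output (1, 'a'), add 'aa' as idx 2
Step 3: w='' (idx 0), next='c' -> output (0, 'c'), add 'c' as idx 3
Step 4: w='aa' (idx 2), next='a' -> output (2, 'a'), add 'aaa' as idx 4
Step 5: w='c' (idx 3), next='c' -> output (3, 'c'), add 'cc' as idx 5
Step 6: w='cc' (idx 5), next='a' -> output (5, 'a'), add 'cca' as idx 6


Encoded: [(0, 'a'), (1, 'a'), (0, 'c'), (2, 'a'), (3, 'c'), (5, 'a')]


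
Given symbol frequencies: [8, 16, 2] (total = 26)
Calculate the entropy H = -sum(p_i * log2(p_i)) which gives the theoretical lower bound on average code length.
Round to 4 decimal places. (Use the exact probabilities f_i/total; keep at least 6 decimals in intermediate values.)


Per-symbol terms -p_i * log2(p_i) with p_i = f_i/26:
  p = 8/26 = 0.307692: log2(p) = -1.700440, -p*log2(p) = 0.523212
  p = 16/26 = 0.615385: log2(p) = -0.700440, -p*log2(p) = 0.431040
  p = 2/26 = 0.076923: log2(p) = -3.700440, -p*log2(p) = 0.284649
H = 0.523212 + 0.431040 + 0.284649 = 1.238901

H = 1.2389 bits/symbol


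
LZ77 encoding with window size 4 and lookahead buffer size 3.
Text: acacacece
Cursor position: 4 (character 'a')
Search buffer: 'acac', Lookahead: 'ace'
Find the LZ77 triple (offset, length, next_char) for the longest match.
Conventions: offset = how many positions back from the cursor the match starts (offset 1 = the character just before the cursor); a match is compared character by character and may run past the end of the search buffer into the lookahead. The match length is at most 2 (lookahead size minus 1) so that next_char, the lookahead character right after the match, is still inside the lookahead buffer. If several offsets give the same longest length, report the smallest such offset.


Try each offset into the search buffer:
  offset=1 (pos 3, char 'c'): match length 0
  offset=2 (pos 2, char 'a'): match length 2
  offset=3 (pos 1, char 'c'): match length 0
  offset=4 (pos 0, char 'a'): match length 2
Longest match has length 2, found at offsets 2, 4; take the smallest, offset 2.
next_char = character at position 4 + 2 = 6 -> 'e'

Best match: offset=2, length=2 (matching 'ac' starting at position 2)
LZ77 triple: (2, 2, 'e')


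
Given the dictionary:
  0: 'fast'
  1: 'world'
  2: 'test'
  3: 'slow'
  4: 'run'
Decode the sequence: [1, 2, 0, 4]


Look up each index in the dictionary:
  1 -> 'world'
  2 -> 'test'
  0 -> 'fast'
  4 -> 'run'

Decoded: "world test fast run"


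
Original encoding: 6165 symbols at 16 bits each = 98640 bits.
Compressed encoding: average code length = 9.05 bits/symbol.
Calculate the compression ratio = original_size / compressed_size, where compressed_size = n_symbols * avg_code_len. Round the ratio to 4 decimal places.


original_size = n_symbols * orig_bits = 6165 * 16 = 98640 bits
compressed_size = n_symbols * avg_code_len = 6165 * 9.05 = 55793.25 bits
ratio = original_size / compressed_size = 98640 / 55793.25 = 1.768

Compression ratio = 1.768


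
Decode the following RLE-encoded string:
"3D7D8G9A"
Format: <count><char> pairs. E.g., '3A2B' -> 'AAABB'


Expanding each <count><char> pair:
  3D -> 'DDD'
  7D -> 'DDDDDDD'
  8G -> 'GGGGGGGG'
  9A -> 'AAAAAAAAA'

Decoded = DDDDDDDDDDGGGGGGGGAAAAAAAAA


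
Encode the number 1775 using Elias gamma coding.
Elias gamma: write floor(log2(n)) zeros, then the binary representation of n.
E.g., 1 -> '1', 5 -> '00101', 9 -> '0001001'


num_bits = floor(log2(1775)) + 1 = 11
leading_zeros = num_bits - 1 = 10
binary(1775) = 11011101111

Elias gamma(1775) = '0000000000' + '11011101111' = 000000000011011101111 (21 bits)


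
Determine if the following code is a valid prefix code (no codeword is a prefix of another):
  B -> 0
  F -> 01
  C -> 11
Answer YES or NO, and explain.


Checking each pair (does one codeword prefix another?):
  B='0' vs F='01': prefix -- VIOLATION

NO -- this is NOT a valid prefix code. B (0) is a prefix of F (01).


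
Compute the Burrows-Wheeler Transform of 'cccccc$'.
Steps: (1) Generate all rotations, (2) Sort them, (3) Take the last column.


Rotations (sorted):
  0: $cccccc -> last char: c
  1: c$ccccc -> last char: c
  2: cc$cccc -> last char: c
  3: ccc$ccc -> last char: c
  4: cccc$cc -> last char: c
  5: ccccc$c -> last char: c
  6: cccccc$ -> last char: $


BWT = cccccc$


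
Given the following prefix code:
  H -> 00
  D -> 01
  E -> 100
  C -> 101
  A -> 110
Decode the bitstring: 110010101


Decoding step by step:
Bits 110 -> A
Bits 01 -> D
Bits 01 -> D
Bits 01 -> D


Decoded message: ADDD


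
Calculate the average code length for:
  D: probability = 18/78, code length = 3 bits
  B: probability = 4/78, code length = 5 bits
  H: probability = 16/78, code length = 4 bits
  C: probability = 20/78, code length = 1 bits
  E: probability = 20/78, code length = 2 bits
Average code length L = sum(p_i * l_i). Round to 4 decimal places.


Weighted contributions p_i * l_i:
  D: (18/78) * 3 = 54/78
  B: (4/78) * 5 = 20/78
  H: (16/78) * 4 = 64/78
  C: (20/78) * 1 = 20/78
  E: (20/78) * 2 = 40/78
Sum = (54 + 20 + 64 + 20 + 40)/78 = 198/78

L = 198/78 = 2.5385 bits/symbol


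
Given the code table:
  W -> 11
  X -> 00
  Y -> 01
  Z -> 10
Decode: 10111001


Decoding:
10 -> Z
11 -> W
10 -> Z
01 -> Y


Result: ZWZY


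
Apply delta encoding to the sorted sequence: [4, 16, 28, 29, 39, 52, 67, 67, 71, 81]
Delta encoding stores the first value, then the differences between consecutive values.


First value: 4
Deltas:
  16 - 4 = 12
  28 - 16 = 12
  29 - 28 = 1
  39 - 29 = 10
  52 - 39 = 13
  67 - 52 = 15
  67 - 67 = 0
  71 - 67 = 4
  81 - 71 = 10


Delta encoded: [4, 12, 12, 1, 10, 13, 15, 0, 4, 10]


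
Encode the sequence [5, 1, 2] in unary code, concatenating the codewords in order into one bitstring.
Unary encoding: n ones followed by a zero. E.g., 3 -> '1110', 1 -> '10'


Encode each number as n ones followed by a terminating 0:
  5 -> 111110 (6 bits)
  1 -> 10 (2 bits)
  2 -> 110 (3 bits)
Total length = 6 + 2 + 3 = 11 bits.

Unary([5, 1, 2]) = 11111010110 (11 bits)


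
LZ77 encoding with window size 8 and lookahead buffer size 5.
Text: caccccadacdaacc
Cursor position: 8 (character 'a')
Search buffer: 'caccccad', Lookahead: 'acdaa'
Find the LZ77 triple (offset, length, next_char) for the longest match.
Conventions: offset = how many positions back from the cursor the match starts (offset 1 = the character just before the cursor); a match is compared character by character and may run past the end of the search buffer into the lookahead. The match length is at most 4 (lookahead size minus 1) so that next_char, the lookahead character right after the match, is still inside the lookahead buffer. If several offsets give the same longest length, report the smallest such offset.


Try each offset into the search buffer:
  offset=1 (pos 7, char 'd'): match length 0
  offset=2 (pos 6, char 'a'): match length 1
  offset=3 (pos 5, char 'c'): match length 0
  offset=4 (pos 4, char 'c'): match length 0
  offset=5 (pos 3, char 'c'): match length 0
  offset=6 (pos 2, char 'c'): match length 0
  offset=7 (pos 1, char 'a'): match length 2
  offset=8 (pos 0, char 'c'): match length 0
Longest match has length 2 at offset 7.
next_char = character at position 8 + 2 = 10 -> 'd'

Best match: offset=7, length=2 (matching 'ac' starting at position 1)
LZ77 triple: (7, 2, 'd')


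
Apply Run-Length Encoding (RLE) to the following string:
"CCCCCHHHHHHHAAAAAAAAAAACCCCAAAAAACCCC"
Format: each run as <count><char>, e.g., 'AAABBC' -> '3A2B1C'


Scanning runs left to right:
  i=0: run of 'C' x 5 -> '5C'
  i=5: run of 'H' x 7 -> '7H'
  i=12: run of 'A' x 11 -> '11A'
  i=23: run of 'C' x 4 -> '4C'
  i=27: run of 'A' x 6 -> '6A'
  i=33: run of 'C' x 4 -> '4C'

RLE = 5C7H11A4C6A4C


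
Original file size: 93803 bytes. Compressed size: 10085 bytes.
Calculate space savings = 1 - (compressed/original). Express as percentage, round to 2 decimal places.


ratio = compressed/original = 10085/93803 = 0.107513
savings = 1 - ratio = 1 - 0.107513 = 0.892487
as a percentage: 0.892487 * 100 = 89.25%

Space savings = 1 - 10085/93803 = 89.25%


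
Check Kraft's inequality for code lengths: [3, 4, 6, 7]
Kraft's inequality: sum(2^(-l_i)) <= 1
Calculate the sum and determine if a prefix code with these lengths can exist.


Sum = 2^(-3) + 2^(-4) + 2^(-6) + 2^(-7)
    = 0.125 + 0.0625 + 0.015625 + 0.0078125
    = 27/128 = 0.2109375
Since 0.2109375 <= 1, Kraft's inequality IS satisfied.
A prefix code with these lengths CAN exist.

Kraft sum = 0.2109375. Satisfied.


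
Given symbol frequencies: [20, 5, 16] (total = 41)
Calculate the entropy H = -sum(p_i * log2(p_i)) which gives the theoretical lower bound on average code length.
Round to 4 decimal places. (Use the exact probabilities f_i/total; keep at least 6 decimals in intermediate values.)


Per-symbol terms -p_i * log2(p_i) with p_i = f_i/41:
  p = 20/41 = 0.487805: log2(p) = -1.035624, -p*log2(p) = 0.505182
  p = 5/41 = 0.121951: log2(p) = -3.035624, -p*log2(p) = 0.370198
  p = 16/41 = 0.390244: log2(p) = -1.357552, -p*log2(p) = 0.529776
H = 0.505182 + 0.370198 + 0.529776 = 1.405156

H = 1.4052 bits/symbol


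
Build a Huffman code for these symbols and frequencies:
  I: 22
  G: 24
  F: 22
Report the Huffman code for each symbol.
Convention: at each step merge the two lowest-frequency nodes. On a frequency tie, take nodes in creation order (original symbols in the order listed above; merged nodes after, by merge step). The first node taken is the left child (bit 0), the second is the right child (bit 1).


Huffman tree construction:
Step 1: Merge I(22) + F(22) = 44
Step 2: Merge G(24) + (I+F)(44) = 68
Read each symbol's code off the tree from the root (left child = 0, right child = 1).

Codes:
  I: 10 (length 2)
  G: 0 (length 1)
  F: 11 (length 2)
Average code length: 112/68 = 1.6471 bits/symbol


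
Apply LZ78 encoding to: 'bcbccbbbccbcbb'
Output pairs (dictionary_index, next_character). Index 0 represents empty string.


LZ78 encoding steps:
Dictionary: {0: ''}
Step 1: w='' (idx 0), next='b' -> output (0, 'b'), add 'b' as idx 1
Step 2: w='' (idx 0), next='c' -> output (0, 'c'), add 'c' as idx 2
Step 3: w='b' (idx 1), next='c' -> output (1, 'c'), add 'bc' as idx 3
Step 4: w='c' (idx 2), next='b' -> output (2, 'b'), add 'cb' as idx 4
Step 5: w='b' (idx 1), next='b' -> output (1, 'b'), add 'bb' as idx 5
Step 6: w='c' (idx 2), next='c' -> output (2, 'c'), add 'cc' as idx 6
Step 7: w='bc' (idx 3), next='b' -> output (3, 'b'), add 'bcb' as idx 7
Step 8: w='b' (idx 1), end of input -> output (1, '')


Encoded: [(0, 'b'), (0, 'c'), (1, 'c'), (2, 'b'), (1, 'b'), (2, 'c'), (3, 'b'), (1, '')]


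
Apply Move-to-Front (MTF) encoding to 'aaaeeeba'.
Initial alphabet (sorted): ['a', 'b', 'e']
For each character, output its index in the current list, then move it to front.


MTF encoding:
'a': index 0 in ['a', 'b', 'e'] -> ['a', 'b', 'e']
'a': index 0 in ['a', 'b', 'e'] -> ['a', 'b', 'e']
'a': index 0 in ['a', 'b', 'e'] -> ['a', 'b', 'e']
'e': index 2 in ['a', 'b', 'e'] -> ['e', 'a', 'b']
'e': index 0 in ['e', 'a', 'b'] -> ['e', 'a', 'b']
'e': index 0 in ['e', 'a', 'b'] -> ['e', 'a', 'b']
'b': index 2 in ['e', 'a', 'b'] -> ['b', 'e', 'a']
'a': index 2 in ['b', 'e', 'a'] -> ['a', 'b', 'e']


Output: [0, 0, 0, 2, 0, 0, 2, 2]


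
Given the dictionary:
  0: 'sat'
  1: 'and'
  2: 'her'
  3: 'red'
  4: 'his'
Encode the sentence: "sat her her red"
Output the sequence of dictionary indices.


Look up each word in the dictionary:
  'sat' -> 0
  'her' -> 2
  'her' -> 2
  'red' -> 3

Encoded: [0, 2, 2, 3]


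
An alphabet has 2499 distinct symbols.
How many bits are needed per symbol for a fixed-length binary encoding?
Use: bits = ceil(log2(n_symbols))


log2(2499) = 11.2871
Bracket: 2^11 = 2048 < 2499 <= 2^12 = 4096
So ceil(log2(2499)) = 12

bits = ceil(log2(2499)) = ceil(11.2871) = 12 bits


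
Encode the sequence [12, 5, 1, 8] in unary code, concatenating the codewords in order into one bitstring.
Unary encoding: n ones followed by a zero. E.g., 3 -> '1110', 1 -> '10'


Encode each number as n ones followed by a terminating 0:
  12 -> 1111111111110 (13 bits)
  5 -> 111110 (6 bits)
  1 -> 10 (2 bits)
  8 -> 111111110 (9 bits)
Total length = 13 + 6 + 2 + 9 = 30 bits.

Unary([12, 5, 1, 8]) = 111111111111011111010111111110 (30 bits)


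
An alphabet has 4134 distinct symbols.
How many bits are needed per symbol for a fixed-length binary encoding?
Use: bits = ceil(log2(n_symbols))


log2(4134) = 12.0133
Bracket: 2^12 = 4096 < 4134 <= 2^13 = 8192
So ceil(log2(4134)) = 13

bits = ceil(log2(4134)) = ceil(12.0133) = 13 bits


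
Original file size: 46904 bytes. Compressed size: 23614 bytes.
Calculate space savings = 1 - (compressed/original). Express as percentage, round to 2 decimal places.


ratio = compressed/original = 23614/46904 = 0.503454
savings = 1 - ratio = 1 - 0.503454 = 0.496546
as a percentage: 0.496546 * 100 = 49.65%

Space savings = 1 - 23614/46904 = 49.65%


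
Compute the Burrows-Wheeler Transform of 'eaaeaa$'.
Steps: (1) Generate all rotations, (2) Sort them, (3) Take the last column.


Rotations (sorted):
  0: $eaaeaa -> last char: a
  1: a$eaaea -> last char: a
  2: aa$eaae -> last char: e
  3: aaeaa$e -> last char: e
  4: aeaa$ea -> last char: a
  5: eaa$eaa -> last char: a
  6: eaaeaa$ -> last char: $


BWT = aaeeaa$


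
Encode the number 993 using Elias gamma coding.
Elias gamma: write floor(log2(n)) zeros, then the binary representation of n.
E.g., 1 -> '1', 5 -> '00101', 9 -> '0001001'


num_bits = floor(log2(993)) + 1 = 10
leading_zeros = num_bits - 1 = 9
binary(993) = 1111100001

Elias gamma(993) = '000000000' + '1111100001' = 0000000001111100001 (19 bits)


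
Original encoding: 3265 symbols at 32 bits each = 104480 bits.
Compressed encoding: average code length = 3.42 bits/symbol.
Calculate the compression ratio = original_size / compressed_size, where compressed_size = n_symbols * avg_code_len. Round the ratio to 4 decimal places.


original_size = n_symbols * orig_bits = 3265 * 32 = 104480 bits
compressed_size = n_symbols * avg_code_len = 3265 * 3.42 = 11166.3 bits
ratio = original_size / compressed_size = 104480 / 11166.3 = 9.3567

Compression ratio = 9.3567


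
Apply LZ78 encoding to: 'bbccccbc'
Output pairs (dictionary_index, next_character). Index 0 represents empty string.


LZ78 encoding steps:
Dictionary: {0: ''}
Step 1: w='' (idx 0), next='b' -> output (0, 'b'), add 'b' as idx 1
Step 2: w='b' (idx 1), next='c' -> output (1, 'c'), add 'bc' as idx 2
Step 3: w='' (idx 0), next='c' -> output (0, 'c'), add 'c' as idx 3
Step 4: w='c' (idx 3), next='c' -> output (3, 'c'), add 'cc' as idx 4
Step 5: w='bc' (idx 2), end of input -> output (2, '')


Encoded: [(0, 'b'), (1, 'c'), (0, 'c'), (3, 'c'), (2, '')]


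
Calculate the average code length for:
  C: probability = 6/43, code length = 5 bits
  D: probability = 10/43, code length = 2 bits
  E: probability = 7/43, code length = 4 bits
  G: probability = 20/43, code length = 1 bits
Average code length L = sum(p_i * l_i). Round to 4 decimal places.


Weighted contributions p_i * l_i:
  C: (6/43) * 5 = 30/43
  D: (10/43) * 2 = 20/43
  E: (7/43) * 4 = 28/43
  G: (20/43) * 1 = 20/43
Sum = (30 + 20 + 28 + 20)/43 = 98/43

L = 98/43 = 2.2791 bits/symbol


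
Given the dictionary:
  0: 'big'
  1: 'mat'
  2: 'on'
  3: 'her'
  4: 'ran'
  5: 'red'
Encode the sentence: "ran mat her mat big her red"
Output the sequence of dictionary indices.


Look up each word in the dictionary:
  'ran' -> 4
  'mat' -> 1
  'her' -> 3
  'mat' -> 1
  'big' -> 0
  'her' -> 3
  'red' -> 5

Encoded: [4, 1, 3, 1, 0, 3, 5]


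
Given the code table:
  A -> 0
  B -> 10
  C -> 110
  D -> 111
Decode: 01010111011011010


Decoding:
0 -> A
10 -> B
10 -> B
111 -> D
0 -> A
110 -> C
110 -> C
10 -> B


Result: ABBDACCB


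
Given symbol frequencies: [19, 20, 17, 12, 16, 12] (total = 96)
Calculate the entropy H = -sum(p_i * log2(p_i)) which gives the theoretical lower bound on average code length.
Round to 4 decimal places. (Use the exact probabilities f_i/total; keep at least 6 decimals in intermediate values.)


Per-symbol terms -p_i * log2(p_i) with p_i = f_i/96:
  p = 19/96 = 0.197917: log2(p) = -2.337035, -p*log2(p) = 0.462538
  p = 20/96 = 0.208333: log2(p) = -2.263034, -p*log2(p) = 0.471466
  p = 17/96 = 0.177083: log2(p) = -2.497500, -p*log2(p) = 0.442266
  p = 12/96 = 0.125000: log2(p) = -3.000000, -p*log2(p) = 0.375000
  p = 16/96 = 0.166667: log2(p) = -2.584963, -p*log2(p) = 0.430827
  p = 12/96 = 0.125000: log2(p) = -3.000000, -p*log2(p) = 0.375000
H = 0.462538 + 0.471466 + 0.442266 + 0.375000 + 0.430827 + 0.375000 = 2.557097

H = 2.5571 bits/symbol


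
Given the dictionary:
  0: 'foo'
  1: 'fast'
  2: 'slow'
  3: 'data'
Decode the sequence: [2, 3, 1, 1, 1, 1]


Look up each index in the dictionary:
  2 -> 'slow'
  3 -> 'data'
  1 -> 'fast'
  1 -> 'fast'
  1 -> 'fast'
  1 -> 'fast'

Decoded: "slow data fast fast fast fast"


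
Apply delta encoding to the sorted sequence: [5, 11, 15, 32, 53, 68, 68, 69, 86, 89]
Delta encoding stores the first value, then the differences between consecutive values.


First value: 5
Deltas:
  11 - 5 = 6
  15 - 11 = 4
  32 - 15 = 17
  53 - 32 = 21
  68 - 53 = 15
  68 - 68 = 0
  69 - 68 = 1
  86 - 69 = 17
  89 - 86 = 3


Delta encoded: [5, 6, 4, 17, 21, 15, 0, 1, 17, 3]


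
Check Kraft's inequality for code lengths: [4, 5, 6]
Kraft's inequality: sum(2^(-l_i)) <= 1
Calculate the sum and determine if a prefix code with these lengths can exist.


Sum = 2^(-4) + 2^(-5) + 2^(-6)
    = 0.0625 + 0.03125 + 0.015625
    = 7/64 = 0.109375
Since 0.109375 <= 1, Kraft's inequality IS satisfied.
A prefix code with these lengths CAN exist.

Kraft sum = 0.109375. Satisfied.


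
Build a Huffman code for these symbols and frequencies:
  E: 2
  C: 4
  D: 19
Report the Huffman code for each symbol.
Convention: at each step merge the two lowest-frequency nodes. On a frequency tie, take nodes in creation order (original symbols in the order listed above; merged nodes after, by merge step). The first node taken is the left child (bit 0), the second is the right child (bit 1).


Huffman tree construction:
Step 1: Merge E(2) + C(4) = 6
Step 2: Merge (E+C)(6) + D(19) = 25
Read each symbol's code off the tree from the root (left child = 0, right child = 1).

Codes:
  E: 00 (length 2)
  C: 01 (length 2)
  D: 1 (length 1)
Average code length: 31/25 = 1.2400 bits/symbol


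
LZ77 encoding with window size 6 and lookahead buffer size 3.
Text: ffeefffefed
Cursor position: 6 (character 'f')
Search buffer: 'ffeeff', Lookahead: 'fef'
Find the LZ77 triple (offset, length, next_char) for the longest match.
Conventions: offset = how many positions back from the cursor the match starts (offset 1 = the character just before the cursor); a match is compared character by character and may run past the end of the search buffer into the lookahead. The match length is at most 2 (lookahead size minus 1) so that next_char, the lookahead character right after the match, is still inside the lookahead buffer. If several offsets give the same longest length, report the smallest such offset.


Try each offset into the search buffer:
  offset=1 (pos 5, char 'f'): match length 1
  offset=2 (pos 4, char 'f'): match length 1
  offset=3 (pos 3, char 'e'): match length 0
  offset=4 (pos 2, char 'e'): match length 0
  offset=5 (pos 1, char 'f'): match length 2
  offset=6 (pos 0, char 'f'): match length 1
Longest match has length 2 at offset 5.
next_char = character at position 6 + 2 = 8 -> 'f'

Best match: offset=5, length=2 (matching 'fe' starting at position 1)
LZ77 triple: (5, 2, 'f')


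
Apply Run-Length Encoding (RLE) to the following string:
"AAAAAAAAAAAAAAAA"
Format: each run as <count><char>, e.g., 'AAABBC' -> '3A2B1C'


Scanning runs left to right:
  i=0: run of 'A' x 16 -> '16A'

RLE = 16A


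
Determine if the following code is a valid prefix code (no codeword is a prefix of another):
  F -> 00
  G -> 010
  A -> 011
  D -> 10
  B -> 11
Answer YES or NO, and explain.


Checking each pair (does one codeword prefix another?):
  F='00' vs G='010': no prefix
  F='00' vs A='011': no prefix
  F='00' vs D='10': no prefix
  F='00' vs B='11': no prefix
  G='010' vs F='00': no prefix
  G='010' vs A='011': no prefix
  G='010' vs D='10': no prefix
  G='010' vs B='11': no prefix
  A='011' vs F='00': no prefix
  A='011' vs G='010': no prefix
  A='011' vs D='10': no prefix
  A='011' vs B='11': no prefix
  D='10' vs F='00': no prefix
  D='10' vs G='010': no prefix
  D='10' vs A='011': no prefix
  D='10' vs B='11': no prefix
  B='11' vs F='00': no prefix
  B='11' vs G='010': no prefix
  B='11' vs A='011': no prefix
  B='11' vs D='10': no prefix
No violation found over all pairs.

YES -- this is a valid prefix code. No codeword is a prefix of any other codeword.


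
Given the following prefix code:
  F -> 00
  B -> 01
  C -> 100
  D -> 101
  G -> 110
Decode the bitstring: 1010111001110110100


Decoding step by step:
Bits 101 -> D
Bits 01 -> B
Bits 110 -> G
Bits 01 -> B
Bits 110 -> G
Bits 110 -> G
Bits 100 -> C


Decoded message: DBGBGGC


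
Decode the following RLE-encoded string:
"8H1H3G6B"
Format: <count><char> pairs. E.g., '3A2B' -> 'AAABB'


Expanding each <count><char> pair:
  8H -> 'HHHHHHHH'
  1H -> 'H'
  3G -> 'GGG'
  6B -> 'BBBBBB'

Decoded = HHHHHHHHHGGGBBBBBB


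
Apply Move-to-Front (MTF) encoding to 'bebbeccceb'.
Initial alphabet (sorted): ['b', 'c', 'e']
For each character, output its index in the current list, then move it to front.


MTF encoding:
'b': index 0 in ['b', 'c', 'e'] -> ['b', 'c', 'e']
'e': index 2 in ['b', 'c', 'e'] -> ['e', 'b', 'c']
'b': index 1 in ['e', 'b', 'c'] -> ['b', 'e', 'c']
'b': index 0 in ['b', 'e', 'c'] -> ['b', 'e', 'c']
'e': index 1 in ['b', 'e', 'c'] -> ['e', 'b', 'c']
'c': index 2 in ['e', 'b', 'c'] -> ['c', 'e', 'b']
'c': index 0 in ['c', 'e', 'b'] -> ['c', 'e', 'b']
'c': index 0 in ['c', 'e', 'b'] -> ['c', 'e', 'b']
'e': index 1 in ['c', 'e', 'b'] -> ['e', 'c', 'b']
'b': index 2 in ['e', 'c', 'b'] -> ['b', 'e', 'c']


Output: [0, 2, 1, 0, 1, 2, 0, 0, 1, 2]


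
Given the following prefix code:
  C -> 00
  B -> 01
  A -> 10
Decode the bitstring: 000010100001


Decoding step by step:
Bits 00 -> C
Bits 00 -> C
Bits 10 -> A
Bits 10 -> A
Bits 00 -> C
Bits 01 -> B


Decoded message: CCAACB


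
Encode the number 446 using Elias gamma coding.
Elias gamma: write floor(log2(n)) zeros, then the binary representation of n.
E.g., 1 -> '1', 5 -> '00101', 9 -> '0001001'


num_bits = floor(log2(446)) + 1 = 9
leading_zeros = num_bits - 1 = 8
binary(446) = 110111110

Elias gamma(446) = '00000000' + '110111110' = 00000000110111110 (17 bits)


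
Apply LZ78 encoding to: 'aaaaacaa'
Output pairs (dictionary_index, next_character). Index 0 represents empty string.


LZ78 encoding steps:
Dictionary: {0: ''}
Step 1: w='' (idx 0), next='a' -> output (0, 'a'), add 'a' as idx 1
Step 2: w='a' (idx 1), next='a' -> output (1, 'a'), add 'aa' as idx 2
Step 3: w='aa' (idx 2), next='c' -> output (2, 'c'), add 'aac' as idx 3
Step 4: w='aa' (idx 2), end of input -> output (2, '')


Encoded: [(0, 'a'), (1, 'a'), (2, 'c'), (2, '')]


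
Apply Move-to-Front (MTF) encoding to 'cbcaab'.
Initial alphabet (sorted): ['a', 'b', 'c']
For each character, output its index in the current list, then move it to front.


MTF encoding:
'c': index 2 in ['a', 'b', 'c'] -> ['c', 'a', 'b']
'b': index 2 in ['c', 'a', 'b'] -> ['b', 'c', 'a']
'c': index 1 in ['b', 'c', 'a'] -> ['c', 'b', 'a']
'a': index 2 in ['c', 'b', 'a'] -> ['a', 'c', 'b']
'a': index 0 in ['a', 'c', 'b'] -> ['a', 'c', 'b']
'b': index 2 in ['a', 'c', 'b'] -> ['b', 'a', 'c']


Output: [2, 2, 1, 2, 0, 2]


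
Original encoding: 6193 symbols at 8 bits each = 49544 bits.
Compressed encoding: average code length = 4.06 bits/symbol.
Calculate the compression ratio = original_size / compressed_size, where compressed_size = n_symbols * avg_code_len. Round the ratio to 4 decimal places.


original_size = n_symbols * orig_bits = 6193 * 8 = 49544 bits
compressed_size = n_symbols * avg_code_len = 6193 * 4.06 = 25143.58 bits
ratio = original_size / compressed_size = 49544 / 25143.58 = 1.9704

Compression ratio = 1.9704


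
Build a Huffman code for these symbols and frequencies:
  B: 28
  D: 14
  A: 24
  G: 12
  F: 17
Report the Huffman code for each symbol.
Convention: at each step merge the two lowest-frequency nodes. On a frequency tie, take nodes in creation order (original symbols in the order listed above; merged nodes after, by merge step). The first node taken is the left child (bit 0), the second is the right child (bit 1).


Huffman tree construction:
Step 1: Merge G(12) + D(14) = 26
Step 2: Merge F(17) + A(24) = 41
Step 3: Merge (G+D)(26) + B(28) = 54
Step 4: Merge (F+A)(41) + ((G+D)+B)(54) = 95
Read each symbol's code off the tree from the root (left child = 0, right child = 1).

Codes:
  B: 11 (length 2)
  D: 101 (length 3)
  A: 01 (length 2)
  G: 100 (length 3)
  F: 00 (length 2)
Average code length: 216/95 = 2.2737 bits/symbol
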